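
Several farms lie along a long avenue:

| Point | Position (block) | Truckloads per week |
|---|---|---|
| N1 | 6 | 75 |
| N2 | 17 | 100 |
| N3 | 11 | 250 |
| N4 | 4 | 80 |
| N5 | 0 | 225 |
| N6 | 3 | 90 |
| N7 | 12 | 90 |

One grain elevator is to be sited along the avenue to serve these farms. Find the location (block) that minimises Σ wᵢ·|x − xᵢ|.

For a sum of weighted absolute distances on a line, the optimum is the weighted median (not the mean). Total weight W = 910; half-weight = 455.
Sort by position and accumulate weight:
  block 0 (N5, w=225) → cum 225
  block 3 (N6, w=90) → cum 315
  block 4 (N4, w=80) → cum 395
  block 6 (N1, w=75) → cum 470  ≥ 455 → median here
  block 11 (N3, w=250) → cum 720
  block 12 (N7, w=90) → cum 810
  block 17 (N2, w=100) → cum 910
Optimal location: block 6.

x = 6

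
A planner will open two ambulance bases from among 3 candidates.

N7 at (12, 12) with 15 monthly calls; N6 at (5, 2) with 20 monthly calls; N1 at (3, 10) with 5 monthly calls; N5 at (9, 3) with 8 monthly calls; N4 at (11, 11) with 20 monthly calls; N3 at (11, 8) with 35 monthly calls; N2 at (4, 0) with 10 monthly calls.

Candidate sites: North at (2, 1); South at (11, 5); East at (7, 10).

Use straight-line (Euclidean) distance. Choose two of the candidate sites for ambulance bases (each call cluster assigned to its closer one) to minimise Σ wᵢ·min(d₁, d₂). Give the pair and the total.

{North, East}, total 483.6

Evaluate every pair (each demand assigned to the nearer of the two):
  {North, East}: total = 483.6
  {North, South}: total = 484.6
  {South, East}: total = 531.1
Best pair: {North, East} with total 483.6.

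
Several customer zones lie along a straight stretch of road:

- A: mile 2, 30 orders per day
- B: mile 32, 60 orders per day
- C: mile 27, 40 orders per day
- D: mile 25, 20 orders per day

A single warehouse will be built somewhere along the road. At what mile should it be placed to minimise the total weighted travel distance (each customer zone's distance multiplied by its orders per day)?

For a sum of weighted absolute distances on a line, the optimum is the weighted median (not the mean). Total weight W = 150; half-weight = 75.
Sort by position and accumulate weight:
  mile 2 (A, w=30) → cum 30
  mile 25 (D, w=20) → cum 50
  mile 27 (C, w=40) → cum 90  ≥ 75 → median here
  mile 32 (B, w=60) → cum 150
Optimal location: mile 27.

x = 27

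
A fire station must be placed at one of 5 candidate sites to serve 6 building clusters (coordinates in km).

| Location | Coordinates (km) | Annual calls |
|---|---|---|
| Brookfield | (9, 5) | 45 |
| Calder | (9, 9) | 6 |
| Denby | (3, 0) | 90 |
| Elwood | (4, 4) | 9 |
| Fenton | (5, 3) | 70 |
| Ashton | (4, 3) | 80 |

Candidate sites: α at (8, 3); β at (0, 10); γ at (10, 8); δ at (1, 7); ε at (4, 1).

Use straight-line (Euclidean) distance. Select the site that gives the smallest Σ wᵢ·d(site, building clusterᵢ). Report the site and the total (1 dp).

ε, total 815.5 km

Total weighted distance at each candidate:
  α (8, 3): total = 1229.0
  β (0, 10): total = 2769.3
  γ (10, 8): total = 2292.2
  δ (1, 7): total = 1909.9
  ε (4, 1): total = 815.5
Minimum is at ε with total 815.5 km.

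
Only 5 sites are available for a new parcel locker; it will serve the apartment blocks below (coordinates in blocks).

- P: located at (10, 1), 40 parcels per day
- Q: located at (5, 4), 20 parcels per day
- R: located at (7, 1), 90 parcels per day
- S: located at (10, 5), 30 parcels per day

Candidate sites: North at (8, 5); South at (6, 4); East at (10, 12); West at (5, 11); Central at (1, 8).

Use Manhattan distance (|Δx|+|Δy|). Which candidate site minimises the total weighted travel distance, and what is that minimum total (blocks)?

South, total 810 blocks

Total weighted distance at each candidate:
  North (8, 5): total = 830
  South (6, 4): total = 810
  East (10, 12): total = 2170
  West (5, 11): total = 2150
  Central (1, 8): total = 2330
Minimum is at South with total 810 blocks.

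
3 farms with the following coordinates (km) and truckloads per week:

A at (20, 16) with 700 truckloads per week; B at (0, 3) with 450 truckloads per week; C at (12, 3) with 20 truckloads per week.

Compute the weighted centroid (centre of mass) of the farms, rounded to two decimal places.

(12.17, 10.78)

The minimiser of Σwᵢ‖p−pᵢ‖² is the weighted centroid p* = (Σwᵢpᵢ)/(Σwᵢ).
Σwᵢ = 1170.
Σwᵢxᵢ = 700·20 + 450·0 + 20·12 = 14240.
Σwᵢyᵢ = 700·16 + 450·3 + 20·3 = 12610.
x* = 14240/1170 = 12.17, y* = 12610/1170 = 10.78.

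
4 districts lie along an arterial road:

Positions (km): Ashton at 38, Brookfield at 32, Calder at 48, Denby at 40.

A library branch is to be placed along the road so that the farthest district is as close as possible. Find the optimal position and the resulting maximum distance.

location 40, max distance 8

The 1-center on a line is the midpoint of the two extreme points: leftmost at 32, rightmost at 48.
Optimal location = (32 + 48)/2 = 40; maximum distance = (48 − 32)/2 = 8.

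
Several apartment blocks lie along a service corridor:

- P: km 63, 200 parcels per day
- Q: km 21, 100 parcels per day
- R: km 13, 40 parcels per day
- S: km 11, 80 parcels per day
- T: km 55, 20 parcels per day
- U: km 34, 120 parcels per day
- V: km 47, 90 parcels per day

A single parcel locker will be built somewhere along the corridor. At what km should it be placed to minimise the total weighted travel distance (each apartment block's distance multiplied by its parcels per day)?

x = 34

For a sum of weighted absolute distances on a line, the optimum is the weighted median (not the mean). Total weight W = 650; half-weight = 325.
Sort by position and accumulate weight:
  km 11 (S, w=80) → cum 80
  km 13 (R, w=40) → cum 120
  km 21 (Q, w=100) → cum 220
  km 34 (U, w=120) → cum 340  ≥ 325 → median here
  km 47 (V, w=90) → cum 430
  km 55 (T, w=20) → cum 450
  km 63 (P, w=200) → cum 650
Optimal location: km 34.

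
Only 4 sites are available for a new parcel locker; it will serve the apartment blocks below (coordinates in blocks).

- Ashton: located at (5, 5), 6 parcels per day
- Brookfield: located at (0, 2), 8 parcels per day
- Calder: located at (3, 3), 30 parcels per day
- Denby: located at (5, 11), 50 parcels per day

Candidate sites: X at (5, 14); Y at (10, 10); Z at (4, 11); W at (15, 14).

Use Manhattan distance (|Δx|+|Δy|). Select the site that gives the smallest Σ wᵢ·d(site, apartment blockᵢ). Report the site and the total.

Z, total 466 blocks

Total weighted distance at each candidate:
  X (5, 14): total = 730
  Y (10, 10): total = 924
  Z (4, 11): total = 466
  W (15, 14): total = 1670
Minimum is at Z with total 466 blocks.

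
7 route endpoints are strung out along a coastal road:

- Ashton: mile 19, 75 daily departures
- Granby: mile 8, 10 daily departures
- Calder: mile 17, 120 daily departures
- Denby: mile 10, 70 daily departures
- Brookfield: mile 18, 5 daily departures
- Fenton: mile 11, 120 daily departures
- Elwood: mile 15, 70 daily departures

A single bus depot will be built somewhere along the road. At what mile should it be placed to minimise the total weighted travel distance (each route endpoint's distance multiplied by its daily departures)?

For a sum of weighted absolute distances on a line, the optimum is the weighted median (not the mean). Total weight W = 470; half-weight = 235.
Sort by position and accumulate weight:
  mile 8 (Granby, w=10) → cum 10
  mile 10 (Denby, w=70) → cum 80
  mile 11 (Fenton, w=120) → cum 200
  mile 15 (Elwood, w=70) → cum 270  ≥ 235 → median here
  mile 17 (Calder, w=120) → cum 390
  mile 18 (Brookfield, w=5) → cum 395
  mile 19 (Ashton, w=75) → cum 470
Optimal location: mile 15.

x = 15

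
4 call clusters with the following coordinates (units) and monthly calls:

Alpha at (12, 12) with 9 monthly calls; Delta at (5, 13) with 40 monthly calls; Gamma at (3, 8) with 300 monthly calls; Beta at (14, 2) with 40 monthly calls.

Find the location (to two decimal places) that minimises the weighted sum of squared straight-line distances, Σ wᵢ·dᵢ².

(4.54, 7.99)

The minimiser of Σwᵢ‖p−pᵢ‖² is the weighted centroid p* = (Σwᵢpᵢ)/(Σwᵢ).
Σwᵢ = 389.
Σwᵢxᵢ = 9·12 + 40·5 + 300·3 + 40·14 = 1768.
Σwᵢyᵢ = 9·12 + 40·13 + 300·8 + 40·2 = 3108.
x* = 1768/389 = 4.54, y* = 3108/389 = 7.99.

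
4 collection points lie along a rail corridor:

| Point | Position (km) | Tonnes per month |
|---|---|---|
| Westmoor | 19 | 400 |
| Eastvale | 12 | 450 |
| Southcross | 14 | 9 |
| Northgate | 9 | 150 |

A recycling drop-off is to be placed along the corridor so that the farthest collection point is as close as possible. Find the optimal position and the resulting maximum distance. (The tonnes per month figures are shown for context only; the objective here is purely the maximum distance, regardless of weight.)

The 1-center on a line is the midpoint of the two extreme points: leftmost at 9, rightmost at 19.
Optimal location = (9 + 19)/2 = 14; maximum distance = (19 − 9)/2 = 5.

location 14, max distance 5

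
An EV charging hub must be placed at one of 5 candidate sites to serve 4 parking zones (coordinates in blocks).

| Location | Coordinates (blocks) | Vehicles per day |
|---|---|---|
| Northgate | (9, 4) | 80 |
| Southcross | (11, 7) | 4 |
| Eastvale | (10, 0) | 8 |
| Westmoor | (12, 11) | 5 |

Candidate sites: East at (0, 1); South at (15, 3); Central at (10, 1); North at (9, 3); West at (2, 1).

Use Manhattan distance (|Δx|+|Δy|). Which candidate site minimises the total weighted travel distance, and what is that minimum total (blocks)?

North, total 191 blocks

Total weighted distance at each candidate:
  East (0, 1): total = 1226
  South (15, 3): total = 711
  Central (10, 1): total = 416
  North (9, 3): total = 191
  West (2, 1): total = 1032
Minimum is at North with total 191 blocks.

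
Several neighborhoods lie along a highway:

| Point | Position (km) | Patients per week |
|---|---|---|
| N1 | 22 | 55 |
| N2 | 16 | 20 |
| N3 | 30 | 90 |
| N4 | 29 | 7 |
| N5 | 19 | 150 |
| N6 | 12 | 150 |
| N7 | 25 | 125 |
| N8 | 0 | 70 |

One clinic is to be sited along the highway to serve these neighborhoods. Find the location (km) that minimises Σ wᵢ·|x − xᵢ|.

For a sum of weighted absolute distances on a line, the optimum is the weighted median (not the mean). Total weight W = 667; half-weight = 333.5.
Sort by position and accumulate weight:
  km 0 (N8, w=70) → cum 70
  km 12 (N6, w=150) → cum 220
  km 16 (N2, w=20) → cum 240
  km 19 (N5, w=150) → cum 390  ≥ 333.5 → median here
  km 22 (N1, w=55) → cum 445
  km 25 (N7, w=125) → cum 570
  km 29 (N4, w=7) → cum 577
  km 30 (N3, w=90) → cum 667
Optimal location: km 19.

x = 19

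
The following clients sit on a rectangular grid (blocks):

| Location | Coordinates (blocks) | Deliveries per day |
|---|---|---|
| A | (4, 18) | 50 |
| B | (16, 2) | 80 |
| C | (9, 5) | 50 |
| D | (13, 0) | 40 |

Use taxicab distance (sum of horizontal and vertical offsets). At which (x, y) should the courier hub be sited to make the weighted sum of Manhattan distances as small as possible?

Manhattan distance separates: Σwᵢ(|x−xᵢ|+|y−yᵢ|) = Σwᵢ|x−xᵢ| + Σwᵢ|y−yᵢ|, so x and y are optimised independently as 1-D weighted medians.
Total weight W = 220; half = 110.
x-coordinate, sorted with cumulative weight:
  x=4 (A, w=50) cum 50
  x=9 (C, w=50) cum 100
  x=13 (D, w=40) cum 140  ← median
  x=16 (B, w=80) cum 220
⇒ x* = 13
y-coordinate, sorted with cumulative weight:
  y=0 (D, w=40) cum 40
  y=2 (B, w=80) cum 120  ← median
  y=5 (C, w=50) cum 170
  y=18 (A, w=50) cum 220
⇒ y* = 2

(13, 2)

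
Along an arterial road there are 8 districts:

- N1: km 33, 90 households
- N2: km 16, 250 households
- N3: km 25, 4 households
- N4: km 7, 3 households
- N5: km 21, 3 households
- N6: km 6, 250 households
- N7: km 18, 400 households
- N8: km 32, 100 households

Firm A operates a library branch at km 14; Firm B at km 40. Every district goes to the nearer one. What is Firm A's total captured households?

910

The indifferent point is the midpoint (14+40)/2 = 27; districts left of it (closer to Firm A at 14) go to Firm A, those right go to Firm B.
  N6 at 6 (w=250) → Firm A
  N4 at 7 (w=3) → Firm A
  N2 at 16 (w=250) → Firm A
  N7 at 18 (w=400) → Firm A
  N5 at 21 (w=3) → Firm A
  N3 at 25 (w=4) → Firm A
  N8 at 32 (w=100) → Firm B
  N1 at 33 (w=90) → Firm B
Firm A captures 910; Firm B captures 190.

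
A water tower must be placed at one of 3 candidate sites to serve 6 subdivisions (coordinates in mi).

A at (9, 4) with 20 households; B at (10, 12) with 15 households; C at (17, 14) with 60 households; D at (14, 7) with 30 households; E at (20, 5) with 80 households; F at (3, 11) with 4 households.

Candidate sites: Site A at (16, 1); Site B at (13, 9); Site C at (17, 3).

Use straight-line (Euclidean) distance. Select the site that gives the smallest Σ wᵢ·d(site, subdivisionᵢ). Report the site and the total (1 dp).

Site B, total 1328.7 mi

Total weighted distance at each candidate:
  Site A (16, 1): total = 1830.5
  Site B (13, 9): total = 1328.7
  Site C (17, 3): total = 1495.2
Minimum is at Site B with total 1328.7 mi.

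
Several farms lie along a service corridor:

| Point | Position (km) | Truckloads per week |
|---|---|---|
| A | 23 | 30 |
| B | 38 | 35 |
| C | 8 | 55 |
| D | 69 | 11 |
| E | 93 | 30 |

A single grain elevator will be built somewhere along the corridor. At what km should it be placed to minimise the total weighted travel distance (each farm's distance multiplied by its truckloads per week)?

For a sum of weighted absolute distances on a line, the optimum is the weighted median (not the mean). Total weight W = 161; half-weight = 80.5.
Sort by position and accumulate weight:
  km 8 (C, w=55) → cum 55
  km 23 (A, w=30) → cum 85  ≥ 80.5 → median here
  km 38 (B, w=35) → cum 120
  km 69 (D, w=11) → cum 131
  km 93 (E, w=30) → cum 161
Optimal location: km 23.

x = 23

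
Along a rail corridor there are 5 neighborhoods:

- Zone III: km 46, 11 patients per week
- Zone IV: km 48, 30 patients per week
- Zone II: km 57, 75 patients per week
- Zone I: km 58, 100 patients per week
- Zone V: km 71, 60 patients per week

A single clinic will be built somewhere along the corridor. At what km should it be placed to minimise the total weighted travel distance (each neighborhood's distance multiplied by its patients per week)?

For a sum of weighted absolute distances on a line, the optimum is the weighted median (not the mean). Total weight W = 276; half-weight = 138.
Sort by position and accumulate weight:
  km 46 (Zone III, w=11) → cum 11
  km 48 (Zone IV, w=30) → cum 41
  km 57 (Zone II, w=75) → cum 116
  km 58 (Zone I, w=100) → cum 216  ≥ 138 → median here
  km 71 (Zone V, w=60) → cum 276
Optimal location: km 58.

x = 58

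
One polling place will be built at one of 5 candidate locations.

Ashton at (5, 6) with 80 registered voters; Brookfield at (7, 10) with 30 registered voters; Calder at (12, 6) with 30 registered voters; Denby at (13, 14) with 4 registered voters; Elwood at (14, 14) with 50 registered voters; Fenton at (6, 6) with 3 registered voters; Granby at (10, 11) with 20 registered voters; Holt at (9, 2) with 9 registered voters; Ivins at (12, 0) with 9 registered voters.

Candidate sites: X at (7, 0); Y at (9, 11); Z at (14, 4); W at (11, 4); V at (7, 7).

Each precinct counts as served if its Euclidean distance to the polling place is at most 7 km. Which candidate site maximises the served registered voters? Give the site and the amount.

Y, covering 217

Coverage radius r = 7 km; a point is covered iff (Δx)²+(Δy)² ≤ 7² = 49.
  X (7, 0): covers {Ashton, Fenton, Holt, Ivins} → 101
  Y (9, 11): covers {Ashton, Brookfield, Calder, Denby, Elwood, Fenton, Granby} → 217
  Z (14, 4): covers {Calder, Holt, Ivins} → 48
  W (11, 4): covers {Ashton, Calder, Fenton, Holt, Ivins} → 131
  V (7, 7): covers {Ashton, Brookfield, Calder, Fenton, Granby, Holt} → 172
Maximum coverage at Y: 217 registered voters.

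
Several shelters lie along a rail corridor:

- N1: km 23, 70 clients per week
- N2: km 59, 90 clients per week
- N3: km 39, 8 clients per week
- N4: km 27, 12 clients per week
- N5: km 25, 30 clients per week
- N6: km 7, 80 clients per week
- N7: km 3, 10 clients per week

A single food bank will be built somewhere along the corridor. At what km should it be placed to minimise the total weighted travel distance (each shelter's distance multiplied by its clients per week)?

For a sum of weighted absolute distances on a line, the optimum is the weighted median (not the mean). Total weight W = 300; half-weight = 150.
Sort by position and accumulate weight:
  km 3 (N7, w=10) → cum 10
  km 7 (N6, w=80) → cum 90
  km 23 (N1, w=70) → cum 160  ≥ 150 → median here
  km 25 (N5, w=30) → cum 190
  km 27 (N4, w=12) → cum 202
  km 39 (N3, w=8) → cum 210
  km 59 (N2, w=90) → cum 300
Optimal location: km 23.

x = 23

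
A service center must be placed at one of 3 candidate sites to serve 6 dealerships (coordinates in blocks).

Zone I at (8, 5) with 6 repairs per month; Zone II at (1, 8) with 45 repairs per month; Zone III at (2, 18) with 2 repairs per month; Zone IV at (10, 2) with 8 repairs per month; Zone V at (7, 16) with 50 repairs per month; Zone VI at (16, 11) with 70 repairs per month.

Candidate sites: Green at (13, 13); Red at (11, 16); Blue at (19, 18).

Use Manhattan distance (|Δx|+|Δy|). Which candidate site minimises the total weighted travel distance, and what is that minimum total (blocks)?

Total weighted distance at each candidate:
  Green (13, 13): total = 1787
  Red (11, 16): total = 1936
  Blue (19, 18): total = 3038
Minimum is at Green with total 1787 blocks.

Green, total 1787 blocks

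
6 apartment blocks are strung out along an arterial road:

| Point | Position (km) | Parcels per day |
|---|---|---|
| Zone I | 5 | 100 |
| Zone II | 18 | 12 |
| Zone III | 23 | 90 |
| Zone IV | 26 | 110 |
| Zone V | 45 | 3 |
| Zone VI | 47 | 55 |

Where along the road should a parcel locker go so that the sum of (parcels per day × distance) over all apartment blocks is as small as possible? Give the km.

For a sum of weighted absolute distances on a line, the optimum is the weighted median (not the mean). Total weight W = 370; half-weight = 185.
Sort by position and accumulate weight:
  km 5 (Zone I, w=100) → cum 100
  km 18 (Zone II, w=12) → cum 112
  km 23 (Zone III, w=90) → cum 202  ≥ 185 → median here
  km 26 (Zone IV, w=110) → cum 312
  km 45 (Zone V, w=3) → cum 315
  km 47 (Zone VI, w=55) → cum 370
Optimal location: km 23.

x = 23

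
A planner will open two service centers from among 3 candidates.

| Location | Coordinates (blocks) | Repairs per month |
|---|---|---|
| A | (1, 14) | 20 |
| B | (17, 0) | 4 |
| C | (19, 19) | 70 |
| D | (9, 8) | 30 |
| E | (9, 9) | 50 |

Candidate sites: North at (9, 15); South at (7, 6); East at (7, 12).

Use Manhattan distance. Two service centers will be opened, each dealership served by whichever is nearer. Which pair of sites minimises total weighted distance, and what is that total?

{North, South}, total 1594

Evaluate every pair (each demand assigned to the nearer of the two):
  {North, South}: total = 1594
  {North, East}: total = 1658
  {South, East}: total = 1924
Best pair: {North, South} with total 1594.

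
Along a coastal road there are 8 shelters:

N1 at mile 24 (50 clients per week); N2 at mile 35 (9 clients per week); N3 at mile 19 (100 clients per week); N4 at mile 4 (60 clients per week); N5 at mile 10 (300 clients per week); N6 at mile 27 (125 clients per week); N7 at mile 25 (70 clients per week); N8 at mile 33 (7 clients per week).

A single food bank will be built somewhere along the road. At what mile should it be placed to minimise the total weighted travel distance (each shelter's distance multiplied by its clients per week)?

x = 19

For a sum of weighted absolute distances on a line, the optimum is the weighted median (not the mean). Total weight W = 721; half-weight = 360.5.
Sort by position and accumulate weight:
  mile 4 (N4, w=60) → cum 60
  mile 10 (N5, w=300) → cum 360
  mile 19 (N3, w=100) → cum 460  ≥ 360.5 → median here
  mile 24 (N1, w=50) → cum 510
  mile 25 (N7, w=70) → cum 580
  mile 27 (N6, w=125) → cum 705
  mile 33 (N8, w=7) → cum 712
  mile 35 (N2, w=9) → cum 721
Optimal location: mile 19.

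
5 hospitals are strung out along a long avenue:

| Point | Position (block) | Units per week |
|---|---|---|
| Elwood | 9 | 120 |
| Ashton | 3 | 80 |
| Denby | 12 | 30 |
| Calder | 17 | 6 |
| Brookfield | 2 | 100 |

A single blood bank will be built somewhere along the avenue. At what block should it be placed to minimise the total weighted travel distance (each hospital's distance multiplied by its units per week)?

x = 3

For a sum of weighted absolute distances on a line, the optimum is the weighted median (not the mean). Total weight W = 336; half-weight = 168.
Sort by position and accumulate weight:
  block 2 (Brookfield, w=100) → cum 100
  block 3 (Ashton, w=80) → cum 180  ≥ 168 → median here
  block 9 (Elwood, w=120) → cum 300
  block 12 (Denby, w=30) → cum 330
  block 17 (Calder, w=6) → cum 336
Optimal location: block 3.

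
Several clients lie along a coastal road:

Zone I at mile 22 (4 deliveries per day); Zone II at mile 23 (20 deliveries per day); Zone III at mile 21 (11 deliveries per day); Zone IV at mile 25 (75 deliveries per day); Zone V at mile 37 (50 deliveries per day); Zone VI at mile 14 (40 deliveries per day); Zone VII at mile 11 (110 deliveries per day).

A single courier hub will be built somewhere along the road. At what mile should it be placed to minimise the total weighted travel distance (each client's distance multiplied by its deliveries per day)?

For a sum of weighted absolute distances on a line, the optimum is the weighted median (not the mean). Total weight W = 310; half-weight = 155.
Sort by position and accumulate weight:
  mile 11 (Zone VII, w=110) → cum 110
  mile 14 (Zone VI, w=40) → cum 150
  mile 21 (Zone III, w=11) → cum 161  ≥ 155 → median here
  mile 22 (Zone I, w=4) → cum 165
  mile 23 (Zone II, w=20) → cum 185
  mile 25 (Zone IV, w=75) → cum 260
  mile 37 (Zone V, w=50) → cum 310
Optimal location: mile 21.

x = 21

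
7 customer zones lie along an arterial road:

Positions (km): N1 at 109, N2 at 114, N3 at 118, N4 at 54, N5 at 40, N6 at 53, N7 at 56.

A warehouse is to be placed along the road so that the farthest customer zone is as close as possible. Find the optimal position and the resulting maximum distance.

The 1-center on a line is the midpoint of the two extreme points: leftmost at 40, rightmost at 118.
Optimal location = (40 + 118)/2 = 79; maximum distance = (118 − 40)/2 = 39.

location 79, max distance 39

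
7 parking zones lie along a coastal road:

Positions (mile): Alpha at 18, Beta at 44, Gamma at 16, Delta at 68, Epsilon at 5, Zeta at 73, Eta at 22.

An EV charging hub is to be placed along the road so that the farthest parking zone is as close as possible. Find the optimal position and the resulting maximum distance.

location 39, max distance 34

The 1-center on a line is the midpoint of the two extreme points: leftmost at 5, rightmost at 73.
Optimal location = (5 + 73)/2 = 39; maximum distance = (73 − 5)/2 = 34.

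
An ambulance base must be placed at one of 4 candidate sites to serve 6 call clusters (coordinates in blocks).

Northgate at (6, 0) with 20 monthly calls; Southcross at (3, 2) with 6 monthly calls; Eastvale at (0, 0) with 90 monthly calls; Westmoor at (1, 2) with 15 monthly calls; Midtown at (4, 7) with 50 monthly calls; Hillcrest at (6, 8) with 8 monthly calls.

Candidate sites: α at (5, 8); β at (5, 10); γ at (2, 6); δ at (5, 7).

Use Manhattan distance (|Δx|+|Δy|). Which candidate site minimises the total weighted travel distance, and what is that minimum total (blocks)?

γ, total 1223 blocks

Total weighted distance at each candidate:
  α (5, 8): total = 1656
  β (5, 10): total = 2034
  γ (2, 6): total = 1223
  δ (5, 7): total = 1483
Minimum is at γ with total 1223 blocks.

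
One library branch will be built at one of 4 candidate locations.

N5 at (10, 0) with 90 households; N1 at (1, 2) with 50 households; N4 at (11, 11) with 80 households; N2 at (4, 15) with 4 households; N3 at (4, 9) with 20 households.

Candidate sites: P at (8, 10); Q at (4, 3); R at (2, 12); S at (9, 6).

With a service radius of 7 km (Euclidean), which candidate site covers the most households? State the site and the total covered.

S, covering 190

Coverage radius r = 7 km; a point is covered iff (Δx)²+(Δy)² ≤ 7² = 49.
  P (8, 10): covers {N4, N2, N3} → 104
  Q (4, 3): covers {N5, N1, N3} → 160
  R (2, 12): covers {N2, N3} → 24
  S (9, 6): covers {N5, N4, N3} → 190
Maximum coverage at S: 190 households.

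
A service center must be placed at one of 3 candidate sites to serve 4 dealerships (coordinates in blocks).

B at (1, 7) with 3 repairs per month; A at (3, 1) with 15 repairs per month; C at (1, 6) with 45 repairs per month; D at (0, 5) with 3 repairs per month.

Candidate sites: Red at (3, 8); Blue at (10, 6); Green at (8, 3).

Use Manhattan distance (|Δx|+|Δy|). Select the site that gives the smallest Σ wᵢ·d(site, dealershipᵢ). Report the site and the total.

Red, total 312 blocks

Total weighted distance at each candidate:
  Red (3, 8): total = 312
  Blue (10, 6): total = 648
  Green (8, 3): total = 618
Minimum is at Red with total 312 blocks.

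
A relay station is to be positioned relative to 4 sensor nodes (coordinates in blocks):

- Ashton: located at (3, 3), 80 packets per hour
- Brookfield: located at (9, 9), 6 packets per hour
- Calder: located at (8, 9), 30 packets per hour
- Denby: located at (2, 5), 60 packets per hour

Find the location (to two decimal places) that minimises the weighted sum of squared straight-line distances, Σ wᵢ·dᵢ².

(3.72, 4.91)

The minimiser of Σwᵢ‖p−pᵢ‖² is the weighted centroid p* = (Σwᵢpᵢ)/(Σwᵢ).
Σwᵢ = 176.
Σwᵢxᵢ = 80·3 + 6·9 + 30·8 + 60·2 = 654.
Σwᵢyᵢ = 80·3 + 6·9 + 30·9 + 60·5 = 864.
x* = 654/176 = 3.72, y* = 864/176 = 4.91.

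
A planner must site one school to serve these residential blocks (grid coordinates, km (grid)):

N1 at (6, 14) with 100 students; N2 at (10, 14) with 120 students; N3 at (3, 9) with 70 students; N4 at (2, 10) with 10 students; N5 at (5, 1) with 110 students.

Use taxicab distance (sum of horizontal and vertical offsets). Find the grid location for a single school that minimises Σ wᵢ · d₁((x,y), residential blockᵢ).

(6, 14)

Manhattan distance separates: Σwᵢ(|x−xᵢ|+|y−yᵢ|) = Σwᵢ|x−xᵢ| + Σwᵢ|y−yᵢ|, so x and y are optimised independently as 1-D weighted medians.
Total weight W = 410; half = 205.
x-coordinate, sorted with cumulative weight:
  x=2 (N4, w=10) cum 10
  x=3 (N3, w=70) cum 80
  x=5 (N5, w=110) cum 190
  x=6 (N1, w=100) cum 290  ← median
  x=10 (N2, w=120) cum 410
⇒ x* = 6
y-coordinate, sorted with cumulative weight:
  y=1 (N5, w=110) cum 110
  y=9 (N3, w=70) cum 180
  y=10 (N4, w=10) cum 190
  y=14 (N1, w=100) cum 290  ← median
  y=14 (N2, w=120) cum 410
⇒ y* = 14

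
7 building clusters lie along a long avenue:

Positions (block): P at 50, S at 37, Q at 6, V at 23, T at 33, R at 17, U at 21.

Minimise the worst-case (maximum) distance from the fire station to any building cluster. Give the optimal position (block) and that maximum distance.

location 28, max distance 22

The 1-center on a line is the midpoint of the two extreme points: leftmost at 6, rightmost at 50.
Optimal location = (6 + 50)/2 = 28; maximum distance = (50 − 6)/2 = 22.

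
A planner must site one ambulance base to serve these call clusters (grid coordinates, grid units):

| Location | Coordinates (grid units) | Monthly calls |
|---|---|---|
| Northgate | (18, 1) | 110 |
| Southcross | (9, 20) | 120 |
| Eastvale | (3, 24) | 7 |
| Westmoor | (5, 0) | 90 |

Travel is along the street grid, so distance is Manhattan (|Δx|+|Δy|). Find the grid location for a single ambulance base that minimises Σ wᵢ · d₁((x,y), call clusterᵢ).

(9, 1)

Manhattan distance separates: Σwᵢ(|x−xᵢ|+|y−yᵢ|) = Σwᵢ|x−xᵢ| + Σwᵢ|y−yᵢ|, so x and y are optimised independently as 1-D weighted medians.
Total weight W = 327; half = 163.5.
x-coordinate, sorted with cumulative weight:
  x=3 (Eastvale, w=7) cum 7
  x=5 (Westmoor, w=90) cum 97
  x=9 (Southcross, w=120) cum 217  ← median
  x=18 (Northgate, w=110) cum 327
⇒ x* = 9
y-coordinate, sorted with cumulative weight:
  y=0 (Westmoor, w=90) cum 90
  y=1 (Northgate, w=110) cum 200  ← median
  y=20 (Southcross, w=120) cum 320
  y=24 (Eastvale, w=7) cum 327
⇒ y* = 1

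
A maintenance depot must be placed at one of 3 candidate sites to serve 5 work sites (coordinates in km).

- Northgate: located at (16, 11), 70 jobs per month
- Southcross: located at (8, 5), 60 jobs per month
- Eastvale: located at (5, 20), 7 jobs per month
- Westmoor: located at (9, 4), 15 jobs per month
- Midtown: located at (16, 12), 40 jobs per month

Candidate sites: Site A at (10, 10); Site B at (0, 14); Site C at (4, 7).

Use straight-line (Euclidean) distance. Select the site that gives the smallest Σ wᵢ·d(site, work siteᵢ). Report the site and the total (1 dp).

Site A, total 1171.4 km

Total weighted distance at each candidate:
  Site A (10, 10): total = 1171.4
  Site B (0, 14): total = 2763.5
  Site C (4, 7): total = 1852.5
Minimum is at Site A with total 1171.4 km.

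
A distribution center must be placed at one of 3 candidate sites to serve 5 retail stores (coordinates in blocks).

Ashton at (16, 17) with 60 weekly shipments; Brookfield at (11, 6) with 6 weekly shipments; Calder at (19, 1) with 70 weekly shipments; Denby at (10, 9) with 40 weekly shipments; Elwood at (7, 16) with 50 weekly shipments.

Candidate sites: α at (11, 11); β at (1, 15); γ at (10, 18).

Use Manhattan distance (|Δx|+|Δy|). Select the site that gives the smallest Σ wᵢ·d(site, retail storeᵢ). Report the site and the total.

Total weighted distance at each candidate:
  α (11, 11): total = 2520
  β (1, 15): total = 4324
  γ (10, 18): total = 2928
Minimum is at α with total 2520 blocks.

α, total 2520 blocks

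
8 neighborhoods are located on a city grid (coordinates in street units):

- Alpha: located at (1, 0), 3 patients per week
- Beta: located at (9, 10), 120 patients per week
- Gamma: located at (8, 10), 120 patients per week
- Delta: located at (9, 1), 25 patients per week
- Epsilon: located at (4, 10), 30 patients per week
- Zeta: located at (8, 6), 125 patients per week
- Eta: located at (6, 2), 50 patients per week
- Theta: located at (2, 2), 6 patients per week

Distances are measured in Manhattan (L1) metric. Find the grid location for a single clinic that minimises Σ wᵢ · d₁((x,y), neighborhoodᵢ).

(8, 10)

Manhattan distance separates: Σwᵢ(|x−xᵢ|+|y−yᵢ|) = Σwᵢ|x−xᵢ| + Σwᵢ|y−yᵢ|, so x and y are optimised independently as 1-D weighted medians.
Total weight W = 479; half = 239.5.
x-coordinate, sorted with cumulative weight:
  x=1 (Alpha, w=3) cum 3
  x=2 (Theta, w=6) cum 9
  x=4 (Epsilon, w=30) cum 39
  x=6 (Eta, w=50) cum 89
  x=8 (Gamma, w=120) cum 209
  x=8 (Zeta, w=125) cum 334  ← median
  x=9 (Beta, w=120) cum 454
  x=9 (Delta, w=25) cum 479
⇒ x* = 8
y-coordinate, sorted with cumulative weight:
  y=0 (Alpha, w=3) cum 3
  y=1 (Delta, w=25) cum 28
  y=2 (Eta, w=50) cum 78
  y=2 (Theta, w=6) cum 84
  y=6 (Zeta, w=125) cum 209
  y=10 (Beta, w=120) cum 329  ← median
  y=10 (Gamma, w=120) cum 449
  y=10 (Epsilon, w=30) cum 479
⇒ y* = 10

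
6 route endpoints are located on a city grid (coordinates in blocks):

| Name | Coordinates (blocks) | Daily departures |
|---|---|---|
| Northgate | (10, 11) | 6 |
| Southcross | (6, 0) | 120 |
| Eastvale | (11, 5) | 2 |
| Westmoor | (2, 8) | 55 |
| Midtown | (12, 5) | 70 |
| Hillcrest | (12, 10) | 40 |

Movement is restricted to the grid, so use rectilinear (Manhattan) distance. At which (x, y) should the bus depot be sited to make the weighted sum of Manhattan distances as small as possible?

(6, 5)

Manhattan distance separates: Σwᵢ(|x−xᵢ|+|y−yᵢ|) = Σwᵢ|x−xᵢ| + Σwᵢ|y−yᵢ|, so x and y are optimised independently as 1-D weighted medians.
Total weight W = 293; half = 146.5.
x-coordinate, sorted with cumulative weight:
  x=2 (Westmoor, w=55) cum 55
  x=6 (Southcross, w=120) cum 175  ← median
  x=10 (Northgate, w=6) cum 181
  x=11 (Eastvale, w=2) cum 183
  x=12 (Midtown, w=70) cum 253
  x=12 (Hillcrest, w=40) cum 293
⇒ x* = 6
y-coordinate, sorted with cumulative weight:
  y=0 (Southcross, w=120) cum 120
  y=5 (Eastvale, w=2) cum 122
  y=5 (Midtown, w=70) cum 192  ← median
  y=8 (Westmoor, w=55) cum 247
  y=10 (Hillcrest, w=40) cum 287
  y=11 (Northgate, w=6) cum 293
⇒ y* = 5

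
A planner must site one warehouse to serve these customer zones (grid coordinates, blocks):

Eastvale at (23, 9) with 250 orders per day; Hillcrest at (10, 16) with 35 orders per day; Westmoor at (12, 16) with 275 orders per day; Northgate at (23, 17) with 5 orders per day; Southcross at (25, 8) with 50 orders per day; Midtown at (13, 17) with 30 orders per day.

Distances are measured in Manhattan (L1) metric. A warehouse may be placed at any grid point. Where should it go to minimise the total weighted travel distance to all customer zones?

Manhattan distance separates: Σwᵢ(|x−xᵢ|+|y−yᵢ|) = Σwᵢ|x−xᵢ| + Σwᵢ|y−yᵢ|, so x and y are optimised independently as 1-D weighted medians.
Total weight W = 645; half = 322.5.
x-coordinate, sorted with cumulative weight:
  x=10 (Hillcrest, w=35) cum 35
  x=12 (Westmoor, w=275) cum 310
  x=13 (Midtown, w=30) cum 340  ← median
  x=23 (Eastvale, w=250) cum 590
  x=23 (Northgate, w=5) cum 595
  x=25 (Southcross, w=50) cum 645
⇒ x* = 13
y-coordinate, sorted with cumulative weight:
  y=8 (Southcross, w=50) cum 50
  y=9 (Eastvale, w=250) cum 300
  y=16 (Hillcrest, w=35) cum 335  ← median
  y=16 (Westmoor, w=275) cum 610
  y=17 (Northgate, w=5) cum 615
  y=17 (Midtown, w=30) cum 645
⇒ y* = 16

(13, 16)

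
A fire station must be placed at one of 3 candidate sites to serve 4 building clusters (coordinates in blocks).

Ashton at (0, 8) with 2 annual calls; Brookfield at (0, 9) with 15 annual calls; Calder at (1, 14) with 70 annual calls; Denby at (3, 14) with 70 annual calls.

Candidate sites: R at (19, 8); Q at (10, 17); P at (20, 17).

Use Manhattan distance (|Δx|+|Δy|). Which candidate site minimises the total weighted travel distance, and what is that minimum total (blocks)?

Total weighted distance at each candidate:
  R (19, 8): total = 3558
  Q (10, 17): total = 1848
  P (20, 17): total = 3418
Minimum is at Q with total 1848 blocks.

Q, total 1848 blocks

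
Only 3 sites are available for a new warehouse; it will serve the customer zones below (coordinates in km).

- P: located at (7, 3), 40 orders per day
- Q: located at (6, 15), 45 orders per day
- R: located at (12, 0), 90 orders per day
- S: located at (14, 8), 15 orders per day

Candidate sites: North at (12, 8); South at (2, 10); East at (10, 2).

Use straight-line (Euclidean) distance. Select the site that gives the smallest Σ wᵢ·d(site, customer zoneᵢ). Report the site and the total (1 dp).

Total weighted distance at each candidate:
  North (12, 8): total = 1447.7
  South (2, 10): total = 2087.5
  East (10, 2): total = 1101.3
Minimum is at East with total 1101.3 km.

East, total 1101.3 km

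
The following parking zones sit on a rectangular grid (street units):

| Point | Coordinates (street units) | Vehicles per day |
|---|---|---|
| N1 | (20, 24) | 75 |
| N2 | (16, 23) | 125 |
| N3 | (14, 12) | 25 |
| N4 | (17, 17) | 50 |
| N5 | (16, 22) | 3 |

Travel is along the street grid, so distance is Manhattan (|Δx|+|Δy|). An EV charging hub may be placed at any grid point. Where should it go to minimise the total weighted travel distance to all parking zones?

Manhattan distance separates: Σwᵢ(|x−xᵢ|+|y−yᵢ|) = Σwᵢ|x−xᵢ| + Σwᵢ|y−yᵢ|, so x and y are optimised independently as 1-D weighted medians.
Total weight W = 278; half = 139.
x-coordinate, sorted with cumulative weight:
  x=14 (N3, w=25) cum 25
  x=16 (N2, w=125) cum 150  ← median
  x=16 (N5, w=3) cum 153
  x=17 (N4, w=50) cum 203
  x=20 (N1, w=75) cum 278
⇒ x* = 16
y-coordinate, sorted with cumulative weight:
  y=12 (N3, w=25) cum 25
  y=17 (N4, w=50) cum 75
  y=22 (N5, w=3) cum 78
  y=23 (N2, w=125) cum 203  ← median
  y=24 (N1, w=75) cum 278
⇒ y* = 23

(16, 23)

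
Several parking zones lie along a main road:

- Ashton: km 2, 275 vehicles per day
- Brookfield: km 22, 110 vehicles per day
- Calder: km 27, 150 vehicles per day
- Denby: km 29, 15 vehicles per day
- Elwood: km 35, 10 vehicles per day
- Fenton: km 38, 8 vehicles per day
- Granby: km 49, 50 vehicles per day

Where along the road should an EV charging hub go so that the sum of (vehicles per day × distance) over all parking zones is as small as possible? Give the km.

For a sum of weighted absolute distances on a line, the optimum is the weighted median (not the mean). Total weight W = 618; half-weight = 309.
Sort by position and accumulate weight:
  km 2 (Ashton, w=275) → cum 275
  km 22 (Brookfield, w=110) → cum 385  ≥ 309 → median here
  km 27 (Calder, w=150) → cum 535
  km 29 (Denby, w=15) → cum 550
  km 35 (Elwood, w=10) → cum 560
  km 38 (Fenton, w=8) → cum 568
  km 49 (Granby, w=50) → cum 618
Optimal location: km 22.

x = 22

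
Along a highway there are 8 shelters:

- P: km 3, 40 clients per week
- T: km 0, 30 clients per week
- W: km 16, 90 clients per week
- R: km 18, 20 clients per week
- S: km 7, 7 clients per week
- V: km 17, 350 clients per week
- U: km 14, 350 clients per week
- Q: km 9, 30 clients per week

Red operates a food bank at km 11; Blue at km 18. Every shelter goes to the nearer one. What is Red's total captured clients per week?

457

The indifferent point is the midpoint (11+18)/2 = 14.5; shelters left of it (closer to Red at 11) go to Red, those right go to Blue.
  T at 0 (w=30) → Red
  P at 3 (w=40) → Red
  S at 7 (w=7) → Red
  Q at 9 (w=30) → Red
  U at 14 (w=350) → Red
  W at 16 (w=90) → Blue
  V at 17 (w=350) → Blue
  R at 18 (w=20) → Blue
Red captures 457; Blue captures 460.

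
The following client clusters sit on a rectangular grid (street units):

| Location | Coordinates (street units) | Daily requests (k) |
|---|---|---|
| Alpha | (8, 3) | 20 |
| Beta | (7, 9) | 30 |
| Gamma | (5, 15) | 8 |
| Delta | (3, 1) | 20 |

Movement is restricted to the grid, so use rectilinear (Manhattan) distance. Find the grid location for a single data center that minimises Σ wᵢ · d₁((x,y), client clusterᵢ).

Manhattan distance separates: Σwᵢ(|x−xᵢ|+|y−yᵢ|) = Σwᵢ|x−xᵢ| + Σwᵢ|y−yᵢ|, so x and y are optimised independently as 1-D weighted medians.
Total weight W = 78; half = 39.
x-coordinate, sorted with cumulative weight:
  x=3 (Delta, w=20) cum 20
  x=5 (Gamma, w=8) cum 28
  x=7 (Beta, w=30) cum 58  ← median
  x=8 (Alpha, w=20) cum 78
⇒ x* = 7
y-coordinate, sorted with cumulative weight:
  y=1 (Delta, w=20) cum 20
  y=3 (Alpha, w=20) cum 40  ← median
  y=9 (Beta, w=30) cum 70
  y=15 (Gamma, w=8) cum 78
⇒ y* = 3

(7, 3)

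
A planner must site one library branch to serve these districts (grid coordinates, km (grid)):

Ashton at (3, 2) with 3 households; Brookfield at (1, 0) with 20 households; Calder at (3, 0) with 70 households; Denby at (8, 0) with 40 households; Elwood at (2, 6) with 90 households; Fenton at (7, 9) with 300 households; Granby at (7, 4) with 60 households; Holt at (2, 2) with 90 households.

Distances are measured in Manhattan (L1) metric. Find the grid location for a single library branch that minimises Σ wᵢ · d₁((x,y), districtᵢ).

Manhattan distance separates: Σwᵢ(|x−xᵢ|+|y−yᵢ|) = Σwᵢ|x−xᵢ| + Σwᵢ|y−yᵢ|, so x and y are optimised independently as 1-D weighted medians.
Total weight W = 673; half = 336.5.
x-coordinate, sorted with cumulative weight:
  x=1 (Brookfield, w=20) cum 20
  x=2 (Elwood, w=90) cum 110
  x=2 (Holt, w=90) cum 200
  x=3 (Ashton, w=3) cum 203
  x=3 (Calder, w=70) cum 273
  x=7 (Fenton, w=300) cum 573  ← median
  x=7 (Granby, w=60) cum 633
  x=8 (Denby, w=40) cum 673
⇒ x* = 7
y-coordinate, sorted with cumulative weight:
  y=0 (Brookfield, w=20) cum 20
  y=0 (Calder, w=70) cum 90
  y=0 (Denby, w=40) cum 130
  y=2 (Ashton, w=3) cum 133
  y=2 (Holt, w=90) cum 223
  y=4 (Granby, w=60) cum 283
  y=6 (Elwood, w=90) cum 373  ← median
  y=9 (Fenton, w=300) cum 673
⇒ y* = 6

(7, 6)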